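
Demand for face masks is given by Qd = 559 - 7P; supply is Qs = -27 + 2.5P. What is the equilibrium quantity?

Set Qd = Qs: 559 - 7P = -27 + 2.5P.
586 = 9.5P, so P* = 1172/19.
Q* = 559 − 7(1172/19) = 2417/19.

Q* = 2417/19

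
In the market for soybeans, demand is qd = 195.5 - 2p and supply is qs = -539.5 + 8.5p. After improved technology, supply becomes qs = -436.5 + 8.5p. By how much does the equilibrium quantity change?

Δq = 412/21

Original equilibrium: p* = 70, q* = 55.5.
New equilibrium: 195.5 - 2p = -436.5 + 8.5p, so 632 = 10.5p and p' = 1264/21; q' = 195.5 − 2(1264/21) = 3155/42.
Change in quantity: 3155/42 − 55.5 = 412/21.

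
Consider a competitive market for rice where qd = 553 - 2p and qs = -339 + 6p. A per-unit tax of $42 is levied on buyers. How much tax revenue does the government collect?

Tax revenue = 11214

Pre-tax equilibrium: p* = 111.5, q* = 330.
Tax on buyers shifts demand to qd = 553 − 2(p + 42) = 469 - 2p.
469 - 2p = -339 + 6p gives seller price ps = 101; buyers pay pb = 101 + 42 = 143.
New quantity: q = 553 − 2(143) = 267.
Revenue = 42 × 267 = 11214.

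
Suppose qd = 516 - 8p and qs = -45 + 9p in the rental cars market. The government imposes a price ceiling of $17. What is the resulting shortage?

Equilibrium price would be p* = 33, so the ceiling at 17 binds.
At p = 17: qd = 516 − 8(17) = 380, qs = -45 + 9(17) = 108.
Shortage = 380 − 108 = 272.

Shortage = 272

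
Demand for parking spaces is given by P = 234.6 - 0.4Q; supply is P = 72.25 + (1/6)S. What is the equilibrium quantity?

Set the two price expressions equal: 234.6 - 0.4Q = 72.25 + (1/6)Q.
162.35 = (17/30)Q, so Q* = 286.5.
P* = 234.6 − (0.4)(286.5) = 120.

Q* = 286.5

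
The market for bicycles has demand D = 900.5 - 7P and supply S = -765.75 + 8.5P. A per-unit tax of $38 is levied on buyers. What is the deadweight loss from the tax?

Deadweight loss = 85918/31

Pre-tax equilibrium: P* = 107.5, Q* = 148.
Tax on buyers shifts demand to D = 900.5 − 7(P + 38) = 634.5 - 7P.
634.5 - 7P = -765.75 + 8.5P gives seller price Ps = 5601/62; buyers pay Pb = 5601/62 + 38 = 7957/62.
New quantity: Q = 900.5 − 7(7957/62) = 66/31.
DWL = ½ × 38 × (148 − 66/31) = 85918/31.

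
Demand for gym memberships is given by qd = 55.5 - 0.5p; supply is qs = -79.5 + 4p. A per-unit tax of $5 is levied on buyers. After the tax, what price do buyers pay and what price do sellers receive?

Buyers pay 310/9, sellers receive 265/9

Pre-tax equilibrium: p* = 30, q* = 40.5.
Tax on buyers shifts demand to qd = 55.5 − 0.5(p + 5) = 53 - 0.5p.
53 - 0.5p = -79.5 + 4p gives seller price ps = 265/9; buyers pay pb = 265/9 + 5 = 310/9.
New quantity: q = 55.5 − 0.5(310/9) = 689/18.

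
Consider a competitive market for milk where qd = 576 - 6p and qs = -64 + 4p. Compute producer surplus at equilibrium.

Producer surplus = 4608

Equilibrium: 576 - 6p = -64 + 4p gives p* = 64, q* = 192.
Supply starts at p = 16 (where qs = 0).
PS = ½(64 − 16)(192) = 4608.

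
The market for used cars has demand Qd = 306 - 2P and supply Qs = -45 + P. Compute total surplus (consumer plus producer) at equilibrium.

Total surplus = 3888

Equilibrium: 306 - 2P = -45 + P gives P* = 117, Q* = 72.
Demand choke price: P = 153; supply starts at P = 45.
CS = ½(153 − 117)(72) = 1296; PS = ½(117 − 45)(72) = 2592.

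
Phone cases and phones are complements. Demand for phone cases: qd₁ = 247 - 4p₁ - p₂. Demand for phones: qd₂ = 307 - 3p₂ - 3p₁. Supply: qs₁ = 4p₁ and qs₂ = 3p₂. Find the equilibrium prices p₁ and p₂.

Market 1: 247 - 4p₁ - p₂ = 4p₁ → 8p₁ + p₂ = 247.
Market 2: 6p₂ + 3p₁ = 307.
Eliminating p₂: 6×(1) − 1×(2) gives 45p₁ = 1175, so p₁ = 235/9.
Back-substitute into (2): p₂ = (307 − 3×235/9) / 6 = 343/9.

p₁ = 235/9, p₂ = 343/9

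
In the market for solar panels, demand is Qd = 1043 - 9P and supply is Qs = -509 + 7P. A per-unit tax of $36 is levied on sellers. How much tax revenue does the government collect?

Tax revenue = 1017

Pre-tax equilibrium: P* = 97, Q* = 170.
Tax on sellers shifts supply to Qs = -509 + 7(P − 36) = -761 + 7P.
1043 - 9P = -761 + 7P gives buyer price Pb = 112.75; sellers receive Ps = 112.75 − 36 = 76.75.
New quantity: Q = 1043 − 9(112.75) = 28.25.
Revenue = 36 × 28.25 = 1017.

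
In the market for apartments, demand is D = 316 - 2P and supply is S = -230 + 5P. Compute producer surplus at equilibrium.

Producer surplus = 2560

Equilibrium: 316 - 2P = -230 + 5P gives P* = 78, Q* = 160.
Supply starts at P = 46 (where S = 0).
PS = ½(78 − 46)(160) = 2560.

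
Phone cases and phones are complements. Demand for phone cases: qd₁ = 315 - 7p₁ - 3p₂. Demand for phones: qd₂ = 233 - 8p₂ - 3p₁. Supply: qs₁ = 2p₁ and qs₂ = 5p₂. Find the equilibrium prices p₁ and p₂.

Market 1: 315 - 7p₁ - 3p₂ = 2p₁ → 9p₁ + 3p₂ = 315.
Market 2: 13p₂ + 3p₁ = 233.
Eliminating p₂: 13×(1) − 3×(2) gives 108p₁ = 3396, so p₁ = 283/9.
Back-substitute into (2): p₂ = (233 − 3×283/9) / 13 = 32/3.

p₁ = 283/9, p₂ = 32/3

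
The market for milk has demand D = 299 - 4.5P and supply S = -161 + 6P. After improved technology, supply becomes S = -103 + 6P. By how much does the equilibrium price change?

ΔP = -116/21

Original equilibrium: P* = 920/21, Q* = 713/7.
New equilibrium: 299 - 4.5P = -103 + 6P, so 402 = 10.5P and P' = 268/7; Q' = 299 − 4.5(268/7) = 887/7.
Change in price: 268/7 − 920/21 = -116/21.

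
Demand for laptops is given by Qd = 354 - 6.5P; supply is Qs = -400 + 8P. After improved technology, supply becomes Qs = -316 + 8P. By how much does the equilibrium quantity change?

ΔQ = 1092/29

Original equilibrium: P* = 52, Q* = 16.
New equilibrium: 354 - 6.5P = -316 + 8P, so 670 = 14.5P and P' = 1340/29; Q' = 354 − 6.5(1340/29) = 1556/29.
Change in quantity: 1556/29 − 16 = 1092/29.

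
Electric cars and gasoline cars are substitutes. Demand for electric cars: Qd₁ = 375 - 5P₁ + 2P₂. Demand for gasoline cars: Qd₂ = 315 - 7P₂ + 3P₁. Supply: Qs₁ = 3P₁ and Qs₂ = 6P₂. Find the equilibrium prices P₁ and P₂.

P₁ = 5505/98, P₂ = 3645/98

Market 1: 375 - 5P₁ + 2P₂ = 3P₁ → 8P₁ - 2P₂ = 375.
Market 2: 13P₂ - 3P₁ = 315.
Eliminating P₂: 13×(1) + 2×(2) gives 98P₁ = 5505, so P₁ = 5505/98.
Back-substitute into (2): P₂ = (315 + 3×5505/98) / 13 = 3645/98.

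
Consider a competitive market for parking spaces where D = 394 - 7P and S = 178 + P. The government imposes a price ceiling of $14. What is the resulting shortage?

Equilibrium price would be P* = 27, so the ceiling at 14 binds.
At P = 14: D = 394 − 7(14) = 296, S = 178 + 1(14) = 192.
Shortage = 296 − 192 = 104.

Shortage = 104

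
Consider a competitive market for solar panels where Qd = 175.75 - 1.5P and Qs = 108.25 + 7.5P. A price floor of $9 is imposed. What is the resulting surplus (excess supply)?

Surplus = 13.5

Equilibrium price would be P* = 7.5, so the floor at 9 binds.
At P = 9: Qd = 162.25, Qs = 175.75.
Surplus = 175.75 − 162.25 = 13.5.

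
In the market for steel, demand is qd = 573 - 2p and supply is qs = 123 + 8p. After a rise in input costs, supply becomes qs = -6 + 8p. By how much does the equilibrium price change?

Δp = 12.9

Original equilibrium: p* = 45, q* = 483.
New equilibrium: 573 - 2p = -6 + 8p, so 579 = 10p and p' = 57.9; q' = 573 − 2(57.9) = 457.2.
Change in price: 57.9 − 45 = 12.9.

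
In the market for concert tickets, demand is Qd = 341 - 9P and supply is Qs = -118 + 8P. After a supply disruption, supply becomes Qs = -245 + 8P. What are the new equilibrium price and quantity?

P' = 586/17, Q' = 523/17

Original equilibrium: P* = 27, Q* = 98.
New equilibrium: 341 - 9P = -245 + 8P, so 586 = 17P and P' = 586/17; Q' = 341 − 9(586/17) = 523/17.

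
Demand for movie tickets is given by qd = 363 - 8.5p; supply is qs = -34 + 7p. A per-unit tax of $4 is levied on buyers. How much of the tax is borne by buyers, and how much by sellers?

Pre-tax equilibrium: p* = 794/31, q* = 4504/31.
Tax on buyers shifts demand to qd = 363 − 8.5(p + 4) = 329 - 8.5p.
329 - 8.5p = -34 + 7p gives seller price ps = 726/31; buyers pay pb = 726/31 + 4 = 850/31.
New quantity: q = 363 − 8.5(850/31) = 4028/31.
Buyer burden = 850/31 − 794/31 = 56/31; seller burden = 794/31 − 726/31 = 68/31.

Buyers bear 56/31, sellers bear 68/31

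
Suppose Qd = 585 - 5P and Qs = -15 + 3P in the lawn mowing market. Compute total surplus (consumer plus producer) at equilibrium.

Total surplus = 11760

Equilibrium: 585 - 5P = -15 + 3P gives P* = 75, Q* = 210.
Demand choke price: P = 117; supply starts at P = 5.
CS = ½(117 − 75)(210) = 4410; PS = ½(75 − 5)(210) = 7350.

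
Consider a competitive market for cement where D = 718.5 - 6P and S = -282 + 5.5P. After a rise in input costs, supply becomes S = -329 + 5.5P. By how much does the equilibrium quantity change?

ΔQ = -564/23

Original equilibrium: P* = 87, Q* = 196.5.
New equilibrium: 718.5 - 6P = -329 + 5.5P, so 1047.5 = 11.5P and P' = 2095/23; Q' = 718.5 − 6(2095/23) = 7911/46.
Change in quantity: 7911/46 − 196.5 = -564/23.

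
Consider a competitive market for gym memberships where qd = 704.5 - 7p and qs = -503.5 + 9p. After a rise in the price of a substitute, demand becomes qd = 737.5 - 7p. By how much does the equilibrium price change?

Δp = 2.0625

Original equilibrium: p* = 75.5, q* = 176.
New equilibrium: 737.5 - 7p = -503.5 + 9p, so 1241 = 16p and p' = 77.5625; q' = 737.5 − 7(77.5625) = 194.5625.
Change in price: 77.5625 − 75.5 = 2.0625.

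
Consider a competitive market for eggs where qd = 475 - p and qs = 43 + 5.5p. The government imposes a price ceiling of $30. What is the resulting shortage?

Equilibrium price would be p* = 864/13, so the ceiling at 30 binds.
At p = 30: qd = 475 − 1(30) = 445, qs = 43 + 5.5(30) = 208.
Shortage = 445 − 208 = 237.

Shortage = 237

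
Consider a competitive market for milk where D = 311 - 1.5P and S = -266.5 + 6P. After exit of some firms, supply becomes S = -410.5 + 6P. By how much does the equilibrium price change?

Original equilibrium: P* = 77, Q* = 195.5.
New equilibrium: 311 - 1.5P = -410.5 + 6P, so 721.5 = 7.5P and P' = 96.2; Q' = 311 − 1.5(96.2) = 166.7.
Change in price: 96.2 − 77 = 19.2.

ΔP = 19.2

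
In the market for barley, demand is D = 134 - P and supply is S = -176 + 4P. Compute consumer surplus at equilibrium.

Consumer surplus = 2592

Equilibrium: 134 - P = -176 + 4P gives P* = 62, Q* = 72.
Demand choke price (D = 0): P = 134.
CS = ½(134 − 62)(72) = 2592.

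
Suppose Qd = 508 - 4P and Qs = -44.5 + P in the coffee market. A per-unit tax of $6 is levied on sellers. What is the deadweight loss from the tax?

Pre-tax equilibrium: P* = 110.5, Q* = 66.
Tax on sellers shifts supply to Qs = -44.5 + 1(P − 6) = -50.5 + P.
508 - 4P = -50.5 + P gives buyer price Pb = 111.7; sellers receive Ps = 111.7 − 6 = 105.7.
New quantity: Q = 508 − 4(111.7) = 61.2.
DWL = ½ × 6 × (66 − 61.2) = 14.4.

Deadweight loss = 14.4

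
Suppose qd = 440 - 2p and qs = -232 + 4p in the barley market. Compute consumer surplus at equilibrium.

Equilibrium: 440 - 2p = -232 + 4p gives p* = 112, q* = 216.
Demand choke price (qd = 0): p = 220.
CS = ½(220 − 112)(216) = 11664.

Consumer surplus = 11664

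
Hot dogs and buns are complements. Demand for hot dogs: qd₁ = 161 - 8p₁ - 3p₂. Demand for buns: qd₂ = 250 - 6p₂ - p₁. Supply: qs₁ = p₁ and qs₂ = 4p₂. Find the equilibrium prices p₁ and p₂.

p₁ = 860/87, p₂ = 2089/87

Market 1: 161 - 8p₁ - 3p₂ = p₁ → 9p₁ + 3p₂ = 161.
Market 2: 10p₂ + p₁ = 250.
Eliminating p₂: 10×(1) − 3×(2) gives 87p₁ = 860, so p₁ = 860/87.
Back-substitute into (2): p₂ = (250 − 1×860/87) / 10 = 2089/87.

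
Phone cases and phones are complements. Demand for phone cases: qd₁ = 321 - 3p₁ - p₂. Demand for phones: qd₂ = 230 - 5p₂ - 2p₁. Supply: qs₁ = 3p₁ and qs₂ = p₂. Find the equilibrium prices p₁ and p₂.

Market 1: 321 - 3p₁ - p₂ = 3p₁ → 6p₁ + p₂ = 321.
Market 2: 6p₂ + 2p₁ = 230.
Eliminating p₂: 6×(1) − 1×(2) gives 34p₁ = 1696, so p₁ = 848/17.
Back-substitute into (2): p₂ = (230 − 2×848/17) / 6 = 369/17.

p₁ = 848/17, p₂ = 369/17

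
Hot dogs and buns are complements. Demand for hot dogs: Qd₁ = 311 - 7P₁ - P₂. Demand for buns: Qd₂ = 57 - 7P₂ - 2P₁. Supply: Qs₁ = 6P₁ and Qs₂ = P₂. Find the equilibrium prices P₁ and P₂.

P₁ = 143/6, P₂ = 7/6

Market 1: 311 - 7P₁ - P₂ = 6P₁ → 13P₁ + P₂ = 311.
Market 2: 8P₂ + 2P₁ = 57.
Eliminating P₂: 8×(1) − 1×(2) gives 102P₁ = 2431, so P₁ = 143/6.
Back-substitute into (2): P₂ = (57 − 2×143/6) / 8 = 7/6.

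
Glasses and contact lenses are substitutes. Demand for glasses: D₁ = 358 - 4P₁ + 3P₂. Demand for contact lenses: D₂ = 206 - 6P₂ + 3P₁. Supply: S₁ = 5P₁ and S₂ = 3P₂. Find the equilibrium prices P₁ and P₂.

Market 1: 358 - 4P₁ + 3P₂ = 5P₁ → 9P₁ - 3P₂ = 358.
Market 2: 9P₂ - 3P₁ = 206.
Eliminating P₂: 9×(1) + 3×(2) gives 72P₁ = 3840, so P₁ = 160/3.
Back-substitute into (2): P₂ = (206 + 3×160/3) / 9 = 122/3.

P₁ = 160/3, P₂ = 122/3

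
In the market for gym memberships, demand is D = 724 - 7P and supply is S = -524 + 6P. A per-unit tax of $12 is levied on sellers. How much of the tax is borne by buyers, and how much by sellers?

Buyers bear 72/13, sellers bear 84/13

Pre-tax equilibrium: P* = 96, Q* = 52.
Tax on sellers shifts supply to S = -524 + 6(P − 12) = -596 + 6P.
724 - 7P = -596 + 6P gives buyer price Pb = 1320/13; sellers receive Ps = 1320/13 − 12 = 1164/13.
New quantity: Q = 724 − 7(1320/13) = 172/13.
Buyer burden = 1320/13 − 96 = 72/13; seller burden = 96 − 1164/13 = 84/13.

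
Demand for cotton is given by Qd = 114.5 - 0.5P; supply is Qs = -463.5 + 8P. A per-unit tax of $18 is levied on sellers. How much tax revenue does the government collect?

Pre-tax equilibrium: P* = 68, Q* = 80.5.
Tax on sellers shifts supply to Qs = -463.5 + 8(P − 18) = -607.5 + 8P.
114.5 - 0.5P = -607.5 + 8P gives buyer price Pb = 1444/17; sellers receive Ps = 1444/17 − 18 = 1138/17.
New quantity: Q = 114.5 − 0.5(1444/17) = 2449/34.
Revenue = 18 × 2449/34 = 22041/17.

Tax revenue = 22041/17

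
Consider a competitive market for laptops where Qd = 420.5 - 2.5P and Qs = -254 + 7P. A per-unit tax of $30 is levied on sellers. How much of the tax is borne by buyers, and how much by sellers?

Buyers bear 420/19, sellers bear 150/19

Pre-tax equilibrium: P* = 71, Q* = 243.
Tax on sellers shifts supply to Qs = -254 + 7(P − 30) = -464 + 7P.
420.5 - 2.5P = -464 + 7P gives buyer price Pb = 1769/19; sellers receive Ps = 1769/19 − 30 = 1199/19.
New quantity: Q = 420.5 − 2.5(1769/19) = 3567/19.
Buyer burden = 1769/19 − 71 = 420/19; seller burden = 71 − 1199/19 = 150/19.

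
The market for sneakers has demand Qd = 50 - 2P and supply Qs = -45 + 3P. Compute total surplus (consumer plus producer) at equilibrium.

Equilibrium: 50 - 2P = -45 + 3P gives P* = 19, Q* = 12.
Demand choke price: P = 25; supply starts at P = 15.
CS = ½(25 − 19)(12) = 36; PS = ½(19 − 15)(12) = 24.

Total surplus = 60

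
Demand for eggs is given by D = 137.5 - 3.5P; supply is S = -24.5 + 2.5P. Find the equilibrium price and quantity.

Set D = S: 137.5 - 3.5P = -24.5 + 2.5P.
162 = 6P, so P* = 27.
Q* = 137.5 − 3.5(27) = 43.

P* = 27, Q* = 43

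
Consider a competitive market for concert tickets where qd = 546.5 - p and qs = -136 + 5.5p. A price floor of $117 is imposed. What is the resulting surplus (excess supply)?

Equilibrium price would be p* = 105, so the floor at 117 binds.
At p = 117: qd = 429.5, qs = 507.5.
Surplus = 507.5 − 429.5 = 78.

Surplus = 78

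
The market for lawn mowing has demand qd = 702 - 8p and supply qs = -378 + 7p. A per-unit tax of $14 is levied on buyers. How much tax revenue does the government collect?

Pre-tax equilibrium: p* = 72, q* = 126.
Tax on buyers shifts demand to qd = 702 − 8(p + 14) = 590 - 8p.
590 - 8p = -378 + 7p gives seller price ps = 968/15; buyers pay pb = 968/15 + 14 = 1178/15.
New quantity: q = 702 − 8(1178/15) = 1106/15.
Revenue = 14 × 1106/15 = 15484/15.

Tax revenue = 15484/15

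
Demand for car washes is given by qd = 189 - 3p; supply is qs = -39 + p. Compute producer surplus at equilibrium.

Producer surplus = 162

Equilibrium: 189 - 3p = -39 + p gives p* = 57, q* = 18.
Supply starts at p = 39 (where qs = 0).
PS = ½(57 − 39)(18) = 162.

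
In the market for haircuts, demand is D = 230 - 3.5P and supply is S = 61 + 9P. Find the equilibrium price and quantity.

Set D = S: 230 - 3.5P = 61 + 9P.
169 = 12.5P, so P* = 13.52.
Q* = 230 − 3.5(13.52) = 182.68.

P* = 13.52, Q* = 182.68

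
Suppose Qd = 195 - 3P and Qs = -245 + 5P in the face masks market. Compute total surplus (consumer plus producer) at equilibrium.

Total surplus = 240

Equilibrium: 195 - 3P = -245 + 5P gives P* = 55, Q* = 30.
Demand choke price: P = 65; supply starts at P = 49.
CS = ½(65 − 55)(30) = 150; PS = ½(55 − 49)(30) = 90.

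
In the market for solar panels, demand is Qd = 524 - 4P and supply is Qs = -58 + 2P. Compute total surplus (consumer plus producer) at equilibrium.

Total surplus = 6936

Equilibrium: 524 - 4P = -58 + 2P gives P* = 97, Q* = 136.
Demand choke price: P = 131; supply starts at P = 29.
CS = ½(131 − 97)(136) = 2312; PS = ½(97 − 29)(136) = 4624.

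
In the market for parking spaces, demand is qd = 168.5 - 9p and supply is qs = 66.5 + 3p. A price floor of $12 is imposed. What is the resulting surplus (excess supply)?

Equilibrium price would be p* = 8.5, so the floor at 12 binds.
At p = 12: qd = 60.5, qs = 102.5.
Surplus = 102.5 − 60.5 = 42.

Surplus = 42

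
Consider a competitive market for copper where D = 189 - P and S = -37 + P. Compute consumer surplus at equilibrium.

Equilibrium: 189 - P = -37 + P gives P* = 113, Q* = 76.
Demand choke price (D = 0): P = 189.
CS = ½(189 − 113)(76) = 2888.

Consumer surplus = 2888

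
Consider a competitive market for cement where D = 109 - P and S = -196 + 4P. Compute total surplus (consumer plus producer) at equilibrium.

Equilibrium: 109 - P = -196 + 4P gives P* = 61, Q* = 48.
Demand choke price: P = 109; supply starts at P = 49.
CS = ½(109 − 61)(48) = 1152; PS = ½(61 − 49)(48) = 288.

Total surplus = 1440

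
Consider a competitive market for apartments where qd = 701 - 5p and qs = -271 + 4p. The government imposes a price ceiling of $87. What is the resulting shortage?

Equilibrium price would be p* = 108, so the ceiling at 87 binds.
At p = 87: qd = 701 − 5(87) = 266, qs = -271 + 4(87) = 77.
Shortage = 266 − 77 = 189.

Shortage = 189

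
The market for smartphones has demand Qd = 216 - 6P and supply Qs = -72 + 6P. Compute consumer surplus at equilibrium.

Consumer surplus = 432

Equilibrium: 216 - 6P = -72 + 6P gives P* = 24, Q* = 72.
Demand choke price (Qd = 0): P = 36.
CS = ½(36 − 24)(72) = 432.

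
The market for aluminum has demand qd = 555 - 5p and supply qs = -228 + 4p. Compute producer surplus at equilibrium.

Equilibrium: 555 - 5p = -228 + 4p gives p* = 87, q* = 120.
Supply starts at p = 57 (where qs = 0).
PS = ½(87 − 57)(120) = 1800.

Producer surplus = 1800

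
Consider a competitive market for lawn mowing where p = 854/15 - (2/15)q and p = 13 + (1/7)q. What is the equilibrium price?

Set the two price expressions equal: 854/15 - (2/15)q = 13 + (1/7)q.
659/15 = (29/105)q, so q* = 4613/29.
p* = 854/15 − (2/15)(4613/29) = 1036/29.

p* = 1036/29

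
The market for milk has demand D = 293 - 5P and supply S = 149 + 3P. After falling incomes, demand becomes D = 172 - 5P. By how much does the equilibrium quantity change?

Original equilibrium: P* = 18, Q* = 203.
New equilibrium: 172 - 5P = 149 + 3P, so 23 = 8P and P' = 2.875; Q' = 172 − 5(2.875) = 157.625.
Change in quantity: 157.625 − 203 = -45.375.

ΔQ = -45.375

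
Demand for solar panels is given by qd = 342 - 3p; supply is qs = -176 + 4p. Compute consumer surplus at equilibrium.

Consumer surplus = 2400

Equilibrium: 342 - 3p = -176 + 4p gives p* = 74, q* = 120.
Demand choke price (qd = 0): p = 114.
CS = ½(114 − 74)(120) = 2400.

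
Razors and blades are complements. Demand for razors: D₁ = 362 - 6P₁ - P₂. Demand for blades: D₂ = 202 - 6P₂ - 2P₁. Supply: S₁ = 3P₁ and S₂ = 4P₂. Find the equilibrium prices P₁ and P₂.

P₁ = 1709/44, P₂ = 547/44

Market 1: 362 - 6P₁ - P₂ = 3P₁ → 9P₁ + P₂ = 362.
Market 2: 10P₂ + 2P₁ = 202.
Eliminating P₂: 10×(1) − 1×(2) gives 88P₁ = 3418, so P₁ = 1709/44.
Back-substitute into (2): P₂ = (202 − 2×1709/44) / 10 = 547/44.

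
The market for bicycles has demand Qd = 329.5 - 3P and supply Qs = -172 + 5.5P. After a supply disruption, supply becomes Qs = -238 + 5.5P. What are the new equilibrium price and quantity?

P' = 1135/17, Q' = 4393/34

Original equilibrium: P* = 59, Q* = 152.5.
New equilibrium: 329.5 - 3P = -238 + 5.5P, so 567.5 = 8.5P and P' = 1135/17; Q' = 329.5 − 3(1135/17) = 4393/34.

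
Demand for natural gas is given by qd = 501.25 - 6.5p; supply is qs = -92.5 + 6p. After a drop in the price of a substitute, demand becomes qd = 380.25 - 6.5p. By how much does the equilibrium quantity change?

Original equilibrium: p* = 47.5, q* = 192.5.
New equilibrium: 380.25 - 6.5p = -92.5 + 6p, so 472.75 = 12.5p and p' = 37.82; q' = 380.25 − 6.5(37.82) = 134.42.
Change in quantity: 134.42 − 192.5 = -58.08.

Δq = -58.08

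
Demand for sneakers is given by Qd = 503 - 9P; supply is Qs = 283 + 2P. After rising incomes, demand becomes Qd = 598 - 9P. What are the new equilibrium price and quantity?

P' = 315/11, Q' = 3743/11

Original equilibrium: P* = 20, Q* = 323.
New equilibrium: 598 - 9P = 283 + 2P, so 315 = 11P and P' = 315/11; Q' = 598 − 9(315/11) = 3743/11.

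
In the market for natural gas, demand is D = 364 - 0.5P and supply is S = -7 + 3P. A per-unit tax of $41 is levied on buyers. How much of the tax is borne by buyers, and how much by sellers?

Buyers bear 246/7, sellers bear 41/7

Pre-tax equilibrium: P* = 106, Q* = 311.
Tax on buyers shifts demand to D = 364 − 0.5(P + 41) = 343.5 - 0.5P.
343.5 - 0.5P = -7 + 3P gives seller price Ps = 701/7; buyers pay Pb = 701/7 + 41 = 988/7.
New quantity: Q = 364 − 0.5(988/7) = 2054/7.
Buyer burden = 988/7 − 106 = 246/7; seller burden = 106 − 701/7 = 41/7.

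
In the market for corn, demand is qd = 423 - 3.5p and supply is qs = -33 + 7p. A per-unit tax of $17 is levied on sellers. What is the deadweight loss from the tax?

Deadweight loss = 2023/6

Pre-tax equilibrium: p* = 304/7, q* = 271.
Tax on sellers shifts supply to qs = -33 + 7(p − 17) = -152 + 7p.
423 - 3.5p = -152 + 7p gives buyer price pb = 1150/21; sellers receive ps = 1150/21 − 17 = 793/21.
New quantity: q = 423 − 3.5(1150/21) = 694/3.
DWL = ½ × 17 × (271 − 694/3) = 2023/6.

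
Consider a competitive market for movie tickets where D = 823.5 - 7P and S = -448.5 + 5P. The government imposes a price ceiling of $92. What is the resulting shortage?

Equilibrium price would be P* = 106, so the ceiling at 92 binds.
At P = 92: D = 823.5 − 7(92) = 179.5, S = -448.5 + 5(92) = 11.5.
Shortage = 179.5 − 11.5 = 168.

Shortage = 168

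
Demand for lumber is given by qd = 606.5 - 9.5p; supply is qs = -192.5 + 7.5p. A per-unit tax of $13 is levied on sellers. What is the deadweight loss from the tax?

Deadweight loss = 48165/136

Pre-tax equilibrium: p* = 47, q* = 160.
Tax on sellers shifts supply to qs = -192.5 + 7.5(p − 13) = -290 + 7.5p.
606.5 - 9.5p = -290 + 7.5p gives buyer price pb = 1793/34; sellers receive ps = 1793/34 − 13 = 1351/34.
New quantity: q = 606.5 − 9.5(1793/34) = 7175/68.
DWL = ½ × 13 × (160 − 7175/68) = 48165/136.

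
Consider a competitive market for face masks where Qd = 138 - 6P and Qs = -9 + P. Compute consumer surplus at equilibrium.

Equilibrium: 138 - 6P = -9 + P gives P* = 21, Q* = 12.
Demand choke price (Qd = 0): P = 23.
CS = ½(23 − 21)(12) = 12.

Consumer surplus = 12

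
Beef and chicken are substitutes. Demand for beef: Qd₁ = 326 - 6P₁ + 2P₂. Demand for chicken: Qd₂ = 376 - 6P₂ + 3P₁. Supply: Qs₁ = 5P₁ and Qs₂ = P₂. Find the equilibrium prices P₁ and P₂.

P₁ = 3034/71, P₂ = 5114/71

Market 1: 326 - 6P₁ + 2P₂ = 5P₁ → 11P₁ - 2P₂ = 326.
Market 2: 7P₂ - 3P₁ = 376.
Eliminating P₂: 7×(1) + 2×(2) gives 71P₁ = 3034, so P₁ = 3034/71.
Back-substitute into (2): P₂ = (376 + 3×3034/71) / 7 = 5114/71.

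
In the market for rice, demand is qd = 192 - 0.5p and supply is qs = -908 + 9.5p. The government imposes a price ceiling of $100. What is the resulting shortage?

Equilibrium price would be p* = 110, so the ceiling at 100 binds.
At p = 100: qd = 192 − 0.5(100) = 142, qs = -908 + 9.5(100) = 42.
Shortage = 142 − 42 = 100.

Shortage = 100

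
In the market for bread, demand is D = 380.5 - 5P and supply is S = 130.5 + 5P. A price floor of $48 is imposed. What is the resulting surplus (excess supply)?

Equilibrium price would be P* = 25, so the floor at 48 binds.
At P = 48: D = 140.5, S = 370.5.
Surplus = 370.5 − 140.5 = 230.

Surplus = 230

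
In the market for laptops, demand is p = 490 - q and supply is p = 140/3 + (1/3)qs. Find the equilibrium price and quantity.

p* = 157.5, q* = 332.5

Set the two price expressions equal: 490 - q = 140/3 + (1/3)q.
1330/3 = (4/3)q, so q* = 332.5.
p* = 490 − (1)(332.5) = 157.5.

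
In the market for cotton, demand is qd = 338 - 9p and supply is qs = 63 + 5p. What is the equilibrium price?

p* = 275/14

Set qd = qs: 338 - 9p = 63 + 5p.
275 = 14p, so p* = 275/14.
q* = 338 − 9(275/14) = 2257/14.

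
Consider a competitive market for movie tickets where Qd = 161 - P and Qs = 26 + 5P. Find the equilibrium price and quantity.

P* = 22.5, Q* = 138.5

Set Qd = Qs: 161 - P = 26 + 5P.
135 = 6P, so P* = 22.5.
Q* = 161 − 1(22.5) = 138.5.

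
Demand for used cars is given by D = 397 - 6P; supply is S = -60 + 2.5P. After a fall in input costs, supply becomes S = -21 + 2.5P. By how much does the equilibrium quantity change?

Original equilibrium: P* = 914/17, Q* = 1265/17.
New equilibrium: 397 - 6P = -21 + 2.5P, so 418 = 8.5P and P' = 836/17; Q' = 397 − 6(836/17) = 1733/17.
Change in quantity: 1733/17 − 1265/17 = 468/17.

ΔQ = 468/17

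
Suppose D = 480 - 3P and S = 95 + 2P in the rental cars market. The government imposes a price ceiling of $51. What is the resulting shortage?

Shortage = 130

Equilibrium price would be P* = 77, so the ceiling at 51 binds.
At P = 51: D = 480 − 3(51) = 327, S = 95 + 2(51) = 197.
Shortage = 327 − 197 = 130.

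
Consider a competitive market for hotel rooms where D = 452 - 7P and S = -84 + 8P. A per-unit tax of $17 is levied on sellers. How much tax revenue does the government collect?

Pre-tax equilibrium: P* = 536/15, Q* = 3028/15.
Tax on sellers shifts supply to S = -84 + 8(P − 17) = -220 + 8P.
452 - 7P = -220 + 8P gives buyer price Pb = 44.8; sellers receive Ps = 44.8 − 17 = 27.8.
New quantity: Q = 452 − 7(44.8) = 138.4.
Revenue = 17 × 138.4 = 2352.8.

Tax revenue = 2352.8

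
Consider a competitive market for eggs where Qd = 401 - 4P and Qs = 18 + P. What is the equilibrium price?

P* = 76.6

Set Qd = Qs: 401 - 4P = 18 + P.
383 = 5P, so P* = 76.6.
Q* = 401 − 4(76.6) = 94.6.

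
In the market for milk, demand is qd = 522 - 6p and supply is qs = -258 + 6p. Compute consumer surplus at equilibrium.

Equilibrium: 522 - 6p = -258 + 6p gives p* = 65, q* = 132.
Demand choke price (qd = 0): p = 87.
CS = ½(87 − 65)(132) = 1452.

Consumer surplus = 1452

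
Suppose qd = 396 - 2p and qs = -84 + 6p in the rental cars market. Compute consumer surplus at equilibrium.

Equilibrium: 396 - 2p = -84 + 6p gives p* = 60, q* = 276.
Demand choke price (qd = 0): p = 198.
CS = ½(198 − 60)(276) = 19044.

Consumer surplus = 19044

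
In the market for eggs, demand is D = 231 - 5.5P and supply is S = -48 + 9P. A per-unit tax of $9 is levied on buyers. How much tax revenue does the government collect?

Tax revenue = 24651/29

Pre-tax equilibrium: P* = 558/29, Q* = 3630/29.
Tax on buyers shifts demand to D = 231 − 5.5(P + 9) = 181.5 - 5.5P.
181.5 - 5.5P = -48 + 9P gives seller price Ps = 459/29; buyers pay Pb = 459/29 + 9 = 720/29.
New quantity: Q = 231 − 5.5(720/29) = 2739/29.
Revenue = 9 × 2739/29 = 24651/29.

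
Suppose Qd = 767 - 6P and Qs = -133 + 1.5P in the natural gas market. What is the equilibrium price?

P* = 120

Set Qd = Qs: 767 - 6P = -133 + 1.5P.
900 = 7.5P, so P* = 120.
Q* = 767 − 6(120) = 47.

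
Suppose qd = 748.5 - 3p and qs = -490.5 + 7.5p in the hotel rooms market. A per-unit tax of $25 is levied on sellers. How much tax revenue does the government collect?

Tax revenue = 119325/14

Pre-tax equilibrium: p* = 118, q* = 394.5.
Tax on sellers shifts supply to qs = -490.5 + 7.5(p − 25) = -678 + 7.5p.
748.5 - 3p = -678 + 7.5p gives buyer price pb = 951/7; sellers receive ps = 951/7 − 25 = 776/7.
New quantity: q = 748.5 − 3(951/7) = 4773/14.
Revenue = 25 × 4773/14 = 119325/14.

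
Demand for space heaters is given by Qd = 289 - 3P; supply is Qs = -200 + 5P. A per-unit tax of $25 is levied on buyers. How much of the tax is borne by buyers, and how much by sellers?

Buyers bear $15.625, sellers bear $9.375

Pre-tax equilibrium: P* = 61.125, Q* = 105.625.
Tax on buyers shifts demand to Qd = 289 − 3(P + 25) = 214 - 3P.
214 - 3P = -200 + 5P gives seller price Ps = 51.75; buyers pay Pb = 51.75 + 25 = 76.75.
New quantity: Q = 289 − 3(76.75) = 58.75.
Buyer burden = 76.75 − 61.125 = 15.625; seller burden = 61.125 − 51.75 = 9.375.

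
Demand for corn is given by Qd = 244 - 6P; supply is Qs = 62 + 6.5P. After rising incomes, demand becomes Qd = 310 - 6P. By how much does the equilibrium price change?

ΔP = 5.28

Original equilibrium: P* = 14.56, Q* = 156.64.
New equilibrium: 310 - 6P = 62 + 6.5P, so 248 = 12.5P and P' = 19.84; Q' = 310 − 6(19.84) = 190.96.
Change in price: 19.84 − 14.56 = 5.28.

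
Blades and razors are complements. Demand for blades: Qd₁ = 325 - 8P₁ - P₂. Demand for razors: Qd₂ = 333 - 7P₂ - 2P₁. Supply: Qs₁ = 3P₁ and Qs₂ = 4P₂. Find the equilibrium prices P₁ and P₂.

Market 1: 325 - 8P₁ - P₂ = 3P₁ → 11P₁ + P₂ = 325.
Market 2: 11P₂ + 2P₁ = 333.
Eliminating P₂: 11×(1) − 1×(2) gives 119P₁ = 3242, so P₁ = 3242/119.
Back-substitute into (2): P₂ = (333 − 2×3242/119) / 11 = 3013/119.

P₁ = 3242/119, P₂ = 3013/119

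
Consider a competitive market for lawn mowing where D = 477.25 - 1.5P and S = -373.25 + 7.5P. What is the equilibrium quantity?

Q* = 335.5

Set D = S: 477.25 - 1.5P = -373.25 + 7.5P.
850.5 = 9P, so P* = 94.5.
Q* = 477.25 − 1.5(94.5) = 335.5.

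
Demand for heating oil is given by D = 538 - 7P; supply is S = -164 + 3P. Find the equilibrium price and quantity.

P* = 70.2, Q* = 46.6

Set D = S: 538 - 7P = -164 + 3P.
702 = 10P, so P* = 70.2.
Q* = 538 − 7(70.2) = 46.6.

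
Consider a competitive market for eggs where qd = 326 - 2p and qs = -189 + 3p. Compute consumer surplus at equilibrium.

Consumer surplus = 3600

Equilibrium: 326 - 2p = -189 + 3p gives p* = 103, q* = 120.
Demand choke price (qd = 0): p = 163.
CS = ½(163 − 103)(120) = 3600.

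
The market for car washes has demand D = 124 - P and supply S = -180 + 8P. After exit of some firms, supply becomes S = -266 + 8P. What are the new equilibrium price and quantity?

Original equilibrium: P* = 304/9, Q* = 812/9.
New equilibrium: 124 - P = -266 + 8P, so 390 = 9P and P' = 130/3; Q' = 124 − 1(130/3) = 242/3.

P' = 130/3, Q' = 242/3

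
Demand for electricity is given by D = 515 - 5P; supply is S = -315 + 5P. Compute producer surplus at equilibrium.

Equilibrium: 515 - 5P = -315 + 5P gives P* = 83, Q* = 100.
Supply starts at P = 63 (where S = 0).
PS = ½(83 − 63)(100) = 1000.

Producer surplus = 1000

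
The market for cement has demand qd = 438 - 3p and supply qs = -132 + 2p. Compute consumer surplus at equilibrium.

Consumer surplus = 1536

Equilibrium: 438 - 3p = -132 + 2p gives p* = 114, q* = 96.
Demand choke price (qd = 0): p = 146.
CS = ½(146 − 114)(96) = 1536.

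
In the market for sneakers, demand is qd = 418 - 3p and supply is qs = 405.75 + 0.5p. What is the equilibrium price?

Set qd = qs: 418 - 3p = 405.75 + 0.5p.
12.25 = 3.5p, so p* = 3.5.
q* = 418 − 3(3.5) = 407.5.

p* = 3.5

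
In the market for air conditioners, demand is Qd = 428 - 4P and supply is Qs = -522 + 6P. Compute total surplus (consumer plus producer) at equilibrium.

Total surplus = 480

Equilibrium: 428 - 4P = -522 + 6P gives P* = 95, Q* = 48.
Demand choke price: P = 107; supply starts at P = 87.
CS = ½(107 − 95)(48) = 288; PS = ½(95 − 87)(48) = 192.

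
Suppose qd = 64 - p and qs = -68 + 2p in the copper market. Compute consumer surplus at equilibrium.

Consumer surplus = 200

Equilibrium: 64 - p = -68 + 2p gives p* = 44, q* = 20.
Demand choke price (qd = 0): p = 64.
CS = ½(64 − 44)(20) = 200.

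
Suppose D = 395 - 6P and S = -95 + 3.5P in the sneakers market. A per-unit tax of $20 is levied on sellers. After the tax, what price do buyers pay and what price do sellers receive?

Pre-tax equilibrium: P* = 980/19, Q* = 1625/19.
Tax on sellers shifts supply to S = -95 + 3.5(P − 20) = -165 + 3.5P.
395 - 6P = -165 + 3.5P gives buyer price Pb = 1120/19; sellers receive Ps = 1120/19 − 20 = 740/19.
New quantity: Q = 395 − 6(1120/19) = 785/19.

Buyers pay 1120/19, sellers receive 740/19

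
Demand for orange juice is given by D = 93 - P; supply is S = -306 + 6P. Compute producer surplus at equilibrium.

Equilibrium: 93 - P = -306 + 6P gives P* = 57, Q* = 36.
Supply starts at P = 51 (where S = 0).
PS = ½(57 − 51)(36) = 108.

Producer surplus = 108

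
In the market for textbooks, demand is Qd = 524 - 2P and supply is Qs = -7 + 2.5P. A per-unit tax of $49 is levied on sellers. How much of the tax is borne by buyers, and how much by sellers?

Pre-tax equilibrium: P* = 118, Q* = 288.
Tax on sellers shifts supply to Qs = -7 + 2.5(P − 49) = -129.5 + 2.5P.
524 - 2P = -129.5 + 2.5P gives buyer price Pb = 1307/9; sellers receive Ps = 1307/9 − 49 = 866/9.
New quantity: Q = 524 − 2(1307/9) = 2102/9.
Buyer burden = 1307/9 − 118 = 245/9; seller burden = 118 − 866/9 = 196/9.

Buyers bear 245/9, sellers bear 196/9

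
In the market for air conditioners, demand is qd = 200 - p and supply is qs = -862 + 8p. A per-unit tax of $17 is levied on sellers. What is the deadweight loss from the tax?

Pre-tax equilibrium: p* = 118, q* = 82.
Tax on sellers shifts supply to qs = -862 + 8(p − 17) = -998 + 8p.
200 - p = -998 + 8p gives buyer price pb = 1198/9; sellers receive ps = 1198/9 − 17 = 1045/9.
New quantity: q = 200 − 1(1198/9) = 602/9.
DWL = ½ × 17 × (82 − 602/9) = 1156/9.

Deadweight loss = 1156/9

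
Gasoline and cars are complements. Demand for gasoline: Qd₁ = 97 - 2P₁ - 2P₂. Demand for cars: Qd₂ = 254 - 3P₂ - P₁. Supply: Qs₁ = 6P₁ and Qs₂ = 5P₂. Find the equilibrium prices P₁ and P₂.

P₁ = 134/31, P₂ = 1935/62

Market 1: 97 - 2P₁ - 2P₂ = 6P₁ → 8P₁ + 2P₂ = 97.
Market 2: 8P₂ + P₁ = 254.
Eliminating P₂: 8×(1) − 2×(2) gives 62P₁ = 268, so P₁ = 134/31.
Back-substitute into (2): P₂ = (254 − 1×134/31) / 8 = 1935/62.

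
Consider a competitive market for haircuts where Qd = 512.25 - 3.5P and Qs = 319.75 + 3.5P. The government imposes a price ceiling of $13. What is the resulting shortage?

Shortage = 101.5

Equilibrium price would be P* = 27.5, so the ceiling at 13 binds.
At P = 13: Qd = 512.25 − 3.5(13) = 466.75, Qs = 319.75 + 3.5(13) = 365.25.
Shortage = 466.75 − 365.25 = 101.5.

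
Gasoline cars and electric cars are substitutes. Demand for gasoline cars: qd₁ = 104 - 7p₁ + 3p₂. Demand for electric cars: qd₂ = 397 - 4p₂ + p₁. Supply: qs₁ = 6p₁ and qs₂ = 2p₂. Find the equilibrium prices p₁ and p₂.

Market 1: 104 - 7p₁ + 3p₂ = 6p₁ → 13p₁ - 3p₂ = 104.
Market 2: 6p₂ - p₁ = 397.
Eliminating p₂: 6×(1) + 3×(2) gives 75p₁ = 1815, so p₁ = 24.2.
Back-substitute into (2): p₂ = (397 + 1×24.2) / 6 = 70.2.

p₁ = 24.2, p₂ = 70.2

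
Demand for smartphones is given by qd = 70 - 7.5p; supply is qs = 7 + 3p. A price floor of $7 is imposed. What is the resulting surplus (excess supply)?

Equilibrium price would be p* = 6, so the floor at 7 binds.
At p = 7: qd = 17.5, qs = 28.
Surplus = 28 − 17.5 = 10.5.

Surplus = 10.5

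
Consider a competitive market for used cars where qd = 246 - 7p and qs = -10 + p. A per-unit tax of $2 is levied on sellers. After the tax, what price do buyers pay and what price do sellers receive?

Buyers pay $32.25, sellers receive $30.25

Pre-tax equilibrium: p* = 32, q* = 22.
Tax on sellers shifts supply to qs = -10 + 1(p − 2) = -12 + p.
246 - 7p = -12 + p gives buyer price pb = 32.25; sellers receive ps = 32.25 − 2 = 30.25.
New quantity: q = 246 − 7(32.25) = 20.25.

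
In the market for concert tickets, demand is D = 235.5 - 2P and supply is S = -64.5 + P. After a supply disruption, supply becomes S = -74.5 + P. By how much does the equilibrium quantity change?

Original equilibrium: P* = 100, Q* = 35.5.
New equilibrium: 235.5 - 2P = -74.5 + P, so 310 = 3P and P' = 310/3; Q' = 235.5 − 2(310/3) = 173/6.
Change in quantity: 173/6 − 35.5 = -20/3.

ΔQ = -20/3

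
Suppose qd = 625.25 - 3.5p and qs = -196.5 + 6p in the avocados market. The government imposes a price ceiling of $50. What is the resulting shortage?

Equilibrium price would be p* = 86.5, so the ceiling at 50 binds.
At p = 50: qd = 625.25 − 3.5(50) = 450.25, qs = -196.5 + 6(50) = 103.5.
Shortage = 450.25 − 103.5 = 346.75.

Shortage = 346.75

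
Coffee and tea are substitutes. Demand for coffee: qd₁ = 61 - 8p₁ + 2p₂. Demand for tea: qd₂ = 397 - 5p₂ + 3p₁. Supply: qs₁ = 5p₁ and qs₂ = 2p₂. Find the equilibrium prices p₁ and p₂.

p₁ = 1221/85, p₂ = 5344/85

Market 1: 61 - 8p₁ + 2p₂ = 5p₁ → 13p₁ - 2p₂ = 61.
Market 2: 7p₂ - 3p₁ = 397.
Eliminating p₂: 7×(1) + 2×(2) gives 85p₁ = 1221, so p₁ = 1221/85.
Back-substitute into (2): p₂ = (397 + 3×1221/85) / 7 = 5344/85.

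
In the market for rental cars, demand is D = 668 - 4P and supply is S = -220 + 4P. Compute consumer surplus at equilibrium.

Consumer surplus = 6272

Equilibrium: 668 - 4P = -220 + 4P gives P* = 111, Q* = 224.
Demand choke price (D = 0): P = 167.
CS = ½(167 − 111)(224) = 6272.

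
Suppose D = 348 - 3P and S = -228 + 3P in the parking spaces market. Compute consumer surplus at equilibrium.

Consumer surplus = 600

Equilibrium: 348 - 3P = -228 + 3P gives P* = 96, Q* = 60.
Demand choke price (D = 0): P = 116.
CS = ½(116 − 96)(60) = 600.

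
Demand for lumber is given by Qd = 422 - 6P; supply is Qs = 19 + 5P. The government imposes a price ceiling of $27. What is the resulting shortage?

Equilibrium price would be P* = 403/11, so the ceiling at 27 binds.
At P = 27: Qd = 422 − 6(27) = 260, Qs = 19 + 5(27) = 154.
Shortage = 260 − 154 = 106.

Shortage = 106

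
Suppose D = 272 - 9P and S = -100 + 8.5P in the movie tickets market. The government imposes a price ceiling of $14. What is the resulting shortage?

Shortage = 127

Equilibrium price would be P* = 744/35, so the ceiling at 14 binds.
At P = 14: D = 272 − 9(14) = 146, S = -100 + 8.5(14) = 19.
Shortage = 146 − 19 = 127.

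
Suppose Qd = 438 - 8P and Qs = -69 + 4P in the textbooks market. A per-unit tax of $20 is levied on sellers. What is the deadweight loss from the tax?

Pre-tax equilibrium: P* = 42.25, Q* = 100.
Tax on sellers shifts supply to Qs = -69 + 4(P − 20) = -149 + 4P.
438 - 8P = -149 + 4P gives buyer price Pb = 587/12; sellers receive Ps = 587/12 − 20 = 347/12.
New quantity: Q = 438 − 8(587/12) = 140/3.
DWL = ½ × 20 × (100 − 140/3) = 1600/3.

Deadweight loss = 1600/3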